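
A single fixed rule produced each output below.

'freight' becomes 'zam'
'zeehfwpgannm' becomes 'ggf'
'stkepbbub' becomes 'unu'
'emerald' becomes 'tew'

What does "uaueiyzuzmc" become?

What's happening: shift every letter 7 places backward in the alphabet (wrapping around), then keep only the last 3 characters.
Working it through for "uaueiyzuzmc": intermediate "ntnxbrsnsfv", final "sfv".

sfv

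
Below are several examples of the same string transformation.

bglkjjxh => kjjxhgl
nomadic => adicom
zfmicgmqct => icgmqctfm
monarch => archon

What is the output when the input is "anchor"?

The transformation: delete the first character, then move the first 2 characters to the end (rotate left by 2).
Working it through for "anchor": intermediate "nchor", final "hornc".

hornc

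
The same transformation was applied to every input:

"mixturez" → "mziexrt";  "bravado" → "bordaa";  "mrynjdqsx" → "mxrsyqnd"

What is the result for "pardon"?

The transformation: take characters alternately from the front and the back (1st, last, 2nd, 2nd-last, ...), then delete the last character.
"pardon" → "pnaord" → "pnaor".

pnaor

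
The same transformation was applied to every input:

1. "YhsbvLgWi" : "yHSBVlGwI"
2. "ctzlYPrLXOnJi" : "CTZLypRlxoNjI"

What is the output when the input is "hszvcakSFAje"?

The pattern: flip the case of every letter.
Doing the same to "hszvcakSFAje": "HSZVCAKsfaJE".

HSZVCAKsfaJE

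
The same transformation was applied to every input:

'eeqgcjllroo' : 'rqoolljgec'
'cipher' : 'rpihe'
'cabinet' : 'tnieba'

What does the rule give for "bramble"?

The rule is to delete the first character, then sort the characters into reverse alphabetical order.
Applying both steps to "bramble": "ramble", then "rmleba".

rmleba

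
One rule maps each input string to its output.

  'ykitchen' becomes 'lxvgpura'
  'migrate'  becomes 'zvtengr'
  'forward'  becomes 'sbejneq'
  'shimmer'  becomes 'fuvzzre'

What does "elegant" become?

ryrtnag

In each case the input is transformed by: shift every letter 13 places forward in the alphabet (wrapping around) — i.e. ROT13.
On "elegant" that produces "ryrtnag".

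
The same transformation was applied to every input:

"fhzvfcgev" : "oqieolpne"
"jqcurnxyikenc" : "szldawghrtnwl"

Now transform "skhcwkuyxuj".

The transformation: shift every letter 9 places forward in the alphabet (wrapping around).
For "skhcwkuyxuj" the result is "btqlftdhgds".

btqlftdhgds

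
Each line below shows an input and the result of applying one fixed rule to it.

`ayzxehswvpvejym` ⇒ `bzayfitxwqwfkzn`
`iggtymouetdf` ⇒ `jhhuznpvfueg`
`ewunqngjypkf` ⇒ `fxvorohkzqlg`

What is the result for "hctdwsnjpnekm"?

iduextokqofln

In each case the input is transformed by: shift every letter 1 place forward in the alphabet (wrapping around).
Applying that to "hctdwsnjpnekm" gives "iduextokqofln".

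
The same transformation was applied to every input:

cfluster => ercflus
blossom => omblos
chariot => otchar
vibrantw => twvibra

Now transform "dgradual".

What's happening: move the last 2 characters to the front (rotate right by 2), then delete the last character.
Working it through for "dgradual": intermediate "aldgradu", final "aldgrad".

aldgrad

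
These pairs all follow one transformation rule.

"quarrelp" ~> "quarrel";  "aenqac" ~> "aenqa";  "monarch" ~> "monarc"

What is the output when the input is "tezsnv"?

The rule is to delete the last character.
So "tezsnv" becomes "tezsn".

tezsn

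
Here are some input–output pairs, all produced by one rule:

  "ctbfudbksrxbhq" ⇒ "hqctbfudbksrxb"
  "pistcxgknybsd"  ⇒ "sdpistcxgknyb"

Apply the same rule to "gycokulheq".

eqgycokulh

What's happening: move the last 2 characters to the front (rotate right by 2).
For "gycokulheq" the result is "eqgycokulh".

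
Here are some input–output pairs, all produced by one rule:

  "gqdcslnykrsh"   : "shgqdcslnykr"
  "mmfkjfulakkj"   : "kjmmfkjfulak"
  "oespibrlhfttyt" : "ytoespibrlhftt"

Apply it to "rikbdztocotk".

Rule — move the last 2 characters to the front (rotate right by 2).
Applying that to "rikbdztocotk" gives "tkrikbdztoco".

tkrikbdztoco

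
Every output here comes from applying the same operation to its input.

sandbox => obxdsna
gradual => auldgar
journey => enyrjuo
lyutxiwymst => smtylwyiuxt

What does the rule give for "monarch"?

In each case the input is transformed by: move the last 2 characters to the front (rotate right by 2), then take characters alternately from the front and the back (1st, last, 2nd, 2nd-last, ...).
"monarch" → "crhamno".

crhamno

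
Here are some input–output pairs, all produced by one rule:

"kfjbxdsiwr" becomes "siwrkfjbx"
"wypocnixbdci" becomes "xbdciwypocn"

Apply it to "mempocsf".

What's happening: swap the front and back halves of the string, then delete the first character.
For "mempocsf", step one produces "ocsfmemp"; step two turns that into "csfmemp".
(Check on "wypocnixbdci": → "ixbdciwypocn" → "xbdciwypocn" ✓)

csfmemp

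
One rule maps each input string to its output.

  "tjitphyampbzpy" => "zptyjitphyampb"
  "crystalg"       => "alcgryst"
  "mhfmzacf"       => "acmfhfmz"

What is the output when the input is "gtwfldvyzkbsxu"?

sxgutwfldvyzkb

In each case the input is transformed by: swap the first and last characters, then move the last 3 characters to the front (rotate right by 3).
On "gtwfldvyzkbsxu": the first step gives "utwfldvyzkbsxg", and the second then gives "sxgutwfldvyzkb".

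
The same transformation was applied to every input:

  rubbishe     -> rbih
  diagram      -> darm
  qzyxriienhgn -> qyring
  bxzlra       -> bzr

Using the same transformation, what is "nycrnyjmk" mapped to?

The transformation: keep every other character starting from the first (positions 1st, 3rd, 5th, ...).
On "nycrnyjmk" that produces "ncnjk".

ncnjk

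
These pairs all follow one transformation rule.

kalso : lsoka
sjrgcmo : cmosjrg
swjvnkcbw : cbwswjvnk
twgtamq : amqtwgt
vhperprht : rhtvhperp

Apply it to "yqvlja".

Looking at the pairs, the operation is to move the last 3 characters to the front (rotate right by 3).
Applying that to "yqvlja" gives "ljayqv".

ljayqv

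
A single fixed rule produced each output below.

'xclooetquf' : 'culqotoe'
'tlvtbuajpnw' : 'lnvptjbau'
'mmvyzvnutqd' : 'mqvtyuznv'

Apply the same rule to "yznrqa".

Each output is the input with this applied: take characters alternately from the front and the back (1st, last, 2nd, 2nd-last, ...), then delete the first 2 characters.
So "yznrqa" becomes "zqnr".
(Check on "xclooetquf": → "xfculqotoe" → "culqotoe" ✓)

zqnr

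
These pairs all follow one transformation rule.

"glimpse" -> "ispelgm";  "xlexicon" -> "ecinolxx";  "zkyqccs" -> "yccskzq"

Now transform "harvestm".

rsemtahv

Each output is the input with this applied: swap each adjacent pair of characters (1↔2, 3↔4, ...), then move the first 3 characters to the end (rotate left by 3).
Applying both steps to "harvestm": "ahvrsemt", then "rsemtahv".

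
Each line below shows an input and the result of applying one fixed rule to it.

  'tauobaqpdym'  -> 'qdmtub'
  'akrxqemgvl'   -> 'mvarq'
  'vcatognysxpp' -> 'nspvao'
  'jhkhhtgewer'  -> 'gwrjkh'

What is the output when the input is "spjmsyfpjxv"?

The pattern: keep every other character starting from the first (positions 1st, 3rd, 5th, ...), then move the first 3 characters to the end (rotate left by 3).
Working it through for "spjmsyfpjxv": intermediate "sjsfjv", final "fjvsjs".

fjvsjs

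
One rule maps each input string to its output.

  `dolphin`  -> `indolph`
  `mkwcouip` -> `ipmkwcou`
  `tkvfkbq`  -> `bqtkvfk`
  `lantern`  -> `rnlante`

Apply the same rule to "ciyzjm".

jmciyz

Looking at the pairs, the operation is to move the last 2 characters to the front (rotate right by 2).
"ciyzjm" → "jmciyz".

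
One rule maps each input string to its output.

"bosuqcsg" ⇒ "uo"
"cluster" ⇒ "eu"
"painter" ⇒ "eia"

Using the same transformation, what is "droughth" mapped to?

uo

Looking at the pairs, the operation is to reverse the string, then keep only the vowels.
Working it through for "droughth": intermediate "hthguord", final "uo".
(Check on "cluster": → "retsulc" → "eu" ✓)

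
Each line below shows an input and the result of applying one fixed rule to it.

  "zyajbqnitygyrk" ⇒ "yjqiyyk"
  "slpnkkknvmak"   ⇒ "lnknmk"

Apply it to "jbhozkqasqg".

bokaq

The rule is to keep every other character starting from the second (positions 2nd, 4th, 6th, ...).
On "jbhozkqasqg" that produces "bokaq".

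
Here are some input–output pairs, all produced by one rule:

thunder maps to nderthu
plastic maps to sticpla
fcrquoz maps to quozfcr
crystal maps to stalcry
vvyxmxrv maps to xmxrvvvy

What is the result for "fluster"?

sterflu

Looking at the pairs, the operation is to move the first 3 characters to the end (rotate left by 3).
"fluster" → "sterflu".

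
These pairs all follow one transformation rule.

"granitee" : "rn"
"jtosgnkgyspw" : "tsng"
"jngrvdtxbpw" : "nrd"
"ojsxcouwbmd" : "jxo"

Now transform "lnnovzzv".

In each case the input is transformed by: keep every other character starting from the second (positions 2nd, 4th, 6th, ...), then delete the last 2 characters.
On "lnnovzzv": the first step gives "nozv", and the second then gives "no".

no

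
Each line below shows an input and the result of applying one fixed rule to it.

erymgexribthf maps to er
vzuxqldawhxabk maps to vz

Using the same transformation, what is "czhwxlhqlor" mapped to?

cz

In each case the input is transformed by: keep only the first 2 characters.
So "czhwxlhqlor" becomes "cz".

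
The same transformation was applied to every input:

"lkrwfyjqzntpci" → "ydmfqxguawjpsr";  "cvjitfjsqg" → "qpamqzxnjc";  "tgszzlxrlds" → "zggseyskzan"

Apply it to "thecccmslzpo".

ljjjtzsgwvao

The rule is to shift every letter 7 places forward in the alphabet (wrapping around), then move the first 2 characters to the end (rotate left by 2).
For "thecccmslzpo", step one produces "aoljjjtzsgwv"; step two turns that into "ljjjtzsgwvao".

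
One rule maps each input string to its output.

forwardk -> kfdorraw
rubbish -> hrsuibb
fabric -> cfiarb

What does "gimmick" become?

kgciimm

In each case the input is transformed by: take characters alternately from the front and the back (1st, last, 2nd, 2nd-last, ...), then swap each adjacent pair of characters (1↔2, 3↔4, ...).
Applying both steps to "gimmick": "gkicmim", then "kgciimm".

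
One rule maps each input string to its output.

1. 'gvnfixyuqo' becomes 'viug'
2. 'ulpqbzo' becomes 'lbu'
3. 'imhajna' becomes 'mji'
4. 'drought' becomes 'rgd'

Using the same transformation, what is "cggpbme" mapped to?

gbc

The pattern: move the first character to the end, then keep one character in every 3, starting at position 1 (positions 1st, 4th, 7th, ...).
Applying both steps to "cggpbme": "ggpbmec", then "gbc".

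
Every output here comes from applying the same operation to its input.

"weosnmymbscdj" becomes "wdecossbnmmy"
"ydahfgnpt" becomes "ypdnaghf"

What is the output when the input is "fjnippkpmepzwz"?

fwjznpiepmppk

Looking at the pairs, the operation is to delete the last character, then take characters alternately from the front and the back (1st, last, 2nd, 2nd-last, ...).
For "fjnippkpmepzwz", step one produces "fjnippkpmepzw"; step two turns that into "fwjznpiepmppk".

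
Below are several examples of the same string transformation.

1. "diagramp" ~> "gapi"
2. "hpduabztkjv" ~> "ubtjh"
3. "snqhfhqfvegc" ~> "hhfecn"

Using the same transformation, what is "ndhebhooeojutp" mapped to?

ehooupd

The transformation: move the first 2 characters to the end (rotate left by 2), then keep every other character starting from the second (positions 2nd, 4th, 6th, ...).
On "ndhebhooeojutp": the first step gives "hebhooeojutpnd", and the second then gives "ehooupd".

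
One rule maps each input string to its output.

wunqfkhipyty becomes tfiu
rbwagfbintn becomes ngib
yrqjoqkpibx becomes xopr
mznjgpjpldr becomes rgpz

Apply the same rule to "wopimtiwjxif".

imwo

Each output is the input with this applied: keep one character in every 3, starting at position 2 (positions 2nd, 5th, 8th, ...), then swap the first and last characters.
Starting from "wopimtiwjxif": after the first operation, "omwi"; after the second, "imwo".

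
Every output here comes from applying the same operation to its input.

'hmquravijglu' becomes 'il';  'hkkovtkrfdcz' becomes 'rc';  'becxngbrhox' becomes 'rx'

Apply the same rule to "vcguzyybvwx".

The transformation: keep one character in every 3, starting at position 2 (positions 2nd, 5th, 8th, ...), then delete the first 2 characters.
Doing the same to "vcguzyybvwx": "bx".

bx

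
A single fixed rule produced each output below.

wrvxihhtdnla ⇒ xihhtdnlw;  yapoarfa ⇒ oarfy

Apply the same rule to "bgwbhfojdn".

bhfojdb

Looking at the pairs, the operation is to swap the first and last characters, then delete the first 3 characters.
Starting from "bgwbhfojdn": after the first operation, "ngwbhfojdb"; after the second, "bhfojdb".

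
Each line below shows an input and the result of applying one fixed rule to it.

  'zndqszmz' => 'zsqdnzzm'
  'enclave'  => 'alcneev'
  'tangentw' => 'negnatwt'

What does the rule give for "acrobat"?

The pattern: reverse the string, then move the first 2 characters to the end (rotate left by 2).
"acrobat" → "taborca" → "borcata".

borcata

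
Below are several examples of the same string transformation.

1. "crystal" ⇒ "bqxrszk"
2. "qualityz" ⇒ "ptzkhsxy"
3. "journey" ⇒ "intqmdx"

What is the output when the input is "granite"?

fqzmhsd

The transformation: shift every letter 1 place backward in the alphabet (wrapping around).
"granite" → "fqzmhsd".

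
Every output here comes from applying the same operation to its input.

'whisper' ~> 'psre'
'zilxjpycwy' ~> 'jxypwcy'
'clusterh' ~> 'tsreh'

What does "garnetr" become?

enrt

The pattern: delete the first 3 characters, then swap each adjacent pair of characters (1↔2, 3↔4, ...).
On "garnetr": the first step gives "netr", and the second then gives "enrt".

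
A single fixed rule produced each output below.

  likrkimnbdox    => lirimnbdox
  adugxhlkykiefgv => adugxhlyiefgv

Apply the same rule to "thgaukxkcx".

What's happening: remove every "k".
Applying that to "thgaukxkcx" gives "thgauxcx".

thgauxcx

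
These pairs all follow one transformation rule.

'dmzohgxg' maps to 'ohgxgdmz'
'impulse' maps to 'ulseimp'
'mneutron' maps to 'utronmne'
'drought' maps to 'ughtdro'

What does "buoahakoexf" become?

ahakoexfbuo

The rule is to move the first 3 characters to the end (rotate left by 3).
"buoahakoexf" → "ahakoexfbuo".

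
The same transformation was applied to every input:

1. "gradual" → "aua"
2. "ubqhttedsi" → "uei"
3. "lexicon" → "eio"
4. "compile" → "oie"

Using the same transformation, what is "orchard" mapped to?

oa

Rule — keep only the vowels.
On "orchard" that produces "oa".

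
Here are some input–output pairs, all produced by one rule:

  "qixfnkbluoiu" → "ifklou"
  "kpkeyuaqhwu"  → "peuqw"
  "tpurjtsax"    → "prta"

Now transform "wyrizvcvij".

yivvj

In each case the input is transformed by: keep every other character starting from the second (positions 2nd, 4th, 6th, ...).
Doing the same to "wyrizvcvij": "yivvj".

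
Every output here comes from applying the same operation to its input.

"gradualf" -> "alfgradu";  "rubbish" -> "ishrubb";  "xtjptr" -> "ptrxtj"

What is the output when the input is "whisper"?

perwhis

What's happening: move the last 3 characters to the front (rotate right by 3).
"whisper" → "perwhis".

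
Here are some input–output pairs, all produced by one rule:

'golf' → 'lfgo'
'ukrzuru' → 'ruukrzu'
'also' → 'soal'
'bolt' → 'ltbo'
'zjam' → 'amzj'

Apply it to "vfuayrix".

ixvfuayr

The rule is to move the last 2 characters to the front (rotate right by 2).
On "vfuayrix" that produces "ixvfuayr".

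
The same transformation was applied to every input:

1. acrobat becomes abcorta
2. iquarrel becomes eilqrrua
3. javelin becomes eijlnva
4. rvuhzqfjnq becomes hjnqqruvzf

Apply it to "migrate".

egimrta

Rule — sort the characters into alphabetical order, then move the first character to the end.
Doing the same to "migrate": "egimrta".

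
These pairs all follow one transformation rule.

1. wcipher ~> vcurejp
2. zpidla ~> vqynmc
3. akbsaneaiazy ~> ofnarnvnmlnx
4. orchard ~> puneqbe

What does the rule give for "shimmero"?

Looking at the pairs, the operation is to shift every letter 13 places forward in the alphabet (wrapping around) — i.e. ROT13, then move the first 2 characters to the end (rotate left by 2).
Applying both steps to "shimmero": "fuvzzreb", then "vzzrebfu".

vzzrebfu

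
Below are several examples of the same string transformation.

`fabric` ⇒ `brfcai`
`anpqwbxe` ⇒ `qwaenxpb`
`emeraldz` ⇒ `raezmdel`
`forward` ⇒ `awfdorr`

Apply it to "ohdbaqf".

What's happening: take characters alternately from the front and the back (1st, last, 2nd, 2nd-last, ...), then move the last 2 characters to the front (rotate right by 2).
On "ohdbaqf": the first step gives "ofhqdab", and the second then gives "abofhqd".

abofhqd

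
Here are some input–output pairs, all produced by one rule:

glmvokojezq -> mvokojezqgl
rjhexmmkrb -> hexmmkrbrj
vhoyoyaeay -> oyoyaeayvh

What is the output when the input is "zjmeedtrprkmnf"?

meedtrprkmnfzj

What's happening: move the first 2 characters to the end (rotate left by 2).
For "zjmeedtrprkmnf" the result is "meedtrprkmnfzj".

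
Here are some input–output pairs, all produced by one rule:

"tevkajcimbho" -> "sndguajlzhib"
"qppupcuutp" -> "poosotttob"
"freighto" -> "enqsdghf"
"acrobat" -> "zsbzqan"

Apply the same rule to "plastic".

obkhzsr

Each output is the input with this applied: take characters alternately from the front and the back (1st, last, 2nd, 2nd-last, ...), then shift every letter 1 place backward in the alphabet (wrapping around).
Working it through for "plastic": intermediate "pcliats", final "obkhzsr".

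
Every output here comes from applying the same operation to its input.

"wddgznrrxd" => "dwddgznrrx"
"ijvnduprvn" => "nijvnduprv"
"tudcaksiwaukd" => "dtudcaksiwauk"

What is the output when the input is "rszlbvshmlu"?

urszlbvshml

Rule — move the last character to the front.
For "rszlbvshmlu" the result is "urszlbvshml".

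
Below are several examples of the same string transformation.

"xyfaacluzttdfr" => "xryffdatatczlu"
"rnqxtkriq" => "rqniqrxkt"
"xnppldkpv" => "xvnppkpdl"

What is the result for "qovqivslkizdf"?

qfodvzqiikvls

Looking at the pairs, the operation is to take characters alternately from the front and the back (1st, last, 2nd, 2nd-last, ...).
For "qovqivslkizdf" the result is "qfodvzqiikvls".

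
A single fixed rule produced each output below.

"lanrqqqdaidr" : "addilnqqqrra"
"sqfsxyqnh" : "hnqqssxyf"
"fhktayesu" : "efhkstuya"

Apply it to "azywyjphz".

Looking at the pairs, the operation is to sort the characters into alphabetical order, then move the first character to the end.
On "azywyjphz" that produces "hjpwyyzza".

hjpwyyzza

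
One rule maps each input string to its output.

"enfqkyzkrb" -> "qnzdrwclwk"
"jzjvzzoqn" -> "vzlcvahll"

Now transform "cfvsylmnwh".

The rule is to shift every letter 12 places forward in the alphabet (wrapping around), then take characters alternately from the front and the back (1st, last, 2nd, 2nd-last, ...).
Working it through for "cfvsylmnwh": intermediate "orhekxyzit", final "otrihzeykx".

otrihzeykx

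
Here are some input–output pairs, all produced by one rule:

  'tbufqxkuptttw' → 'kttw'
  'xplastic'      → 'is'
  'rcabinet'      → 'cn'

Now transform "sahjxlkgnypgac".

In each case the input is transformed by: sort the characters into alphabetical order, then keep one character in every 3, starting at position 3 (positions 3rd, 6th, 9th, ...).
For "sahjxlkgnypgac" the result is "chls".

chls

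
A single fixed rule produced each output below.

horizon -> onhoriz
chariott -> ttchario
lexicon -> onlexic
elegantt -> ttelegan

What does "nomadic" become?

icnomad

The pattern: move the last 2 characters to the front (rotate right by 2).
Doing the same to "nomadic": "icnomad".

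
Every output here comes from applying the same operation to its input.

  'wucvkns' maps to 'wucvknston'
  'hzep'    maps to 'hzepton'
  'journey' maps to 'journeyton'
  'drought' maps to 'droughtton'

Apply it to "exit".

What's happening: append "ton".
Applying that to "exit" gives "exitton".

exitton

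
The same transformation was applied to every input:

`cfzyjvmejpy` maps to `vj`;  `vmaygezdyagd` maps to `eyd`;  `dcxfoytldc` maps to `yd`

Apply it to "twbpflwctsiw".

Looking at the pairs, the operation is to delete the first 3 characters, then keep one character in every 3, starting at position 3 (positions 3rd, 6th, 9th, ...).
On "twbpflwctsiw": the first step gives "pflwctsiw", and the second then gives "ltw".

ltw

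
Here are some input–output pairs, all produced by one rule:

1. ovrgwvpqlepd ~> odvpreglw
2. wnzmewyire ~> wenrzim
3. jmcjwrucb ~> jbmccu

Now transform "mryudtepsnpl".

The transformation: take characters alternately from the front and the back (1st, last, 2nd, 2nd-last, ...), then delete the last 3 characters.
For "mryudtepsnpl" the result is "mlrpynusd".

mlrpynusd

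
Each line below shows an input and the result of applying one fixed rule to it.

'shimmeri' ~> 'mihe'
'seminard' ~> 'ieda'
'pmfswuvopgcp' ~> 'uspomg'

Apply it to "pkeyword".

yokd

What's happening: keep every other character starting from the second (positions 2nd, 4th, 6th, ...), then sort the characters into reverse alphabetical order.
On "pkeyword" that produces "yokd".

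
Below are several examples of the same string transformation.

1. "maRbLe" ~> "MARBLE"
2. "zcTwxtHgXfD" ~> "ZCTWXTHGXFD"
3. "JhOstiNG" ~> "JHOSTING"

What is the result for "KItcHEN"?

Rule — convert every letter to uppercase.
For "KItcHEN" the result is "KITCHEN".

KITCHEN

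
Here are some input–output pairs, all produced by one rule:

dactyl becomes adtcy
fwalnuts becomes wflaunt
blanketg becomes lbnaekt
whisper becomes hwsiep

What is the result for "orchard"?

Looking at the pairs, the operation is to delete the last character, then swap each adjacent pair of characters (1↔2, 3↔4, ...).
On "orchard": the first step gives "orchar", and the second then gives "rohcra".

rohcra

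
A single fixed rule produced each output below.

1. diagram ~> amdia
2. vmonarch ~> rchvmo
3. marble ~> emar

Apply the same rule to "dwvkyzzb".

Rule — move the first 3 characters to the end (rotate left by 3), then delete the first 2 characters.
"dwvkyzzb" → "kyzzbdwv" → "zzbdwv".

zzbdwv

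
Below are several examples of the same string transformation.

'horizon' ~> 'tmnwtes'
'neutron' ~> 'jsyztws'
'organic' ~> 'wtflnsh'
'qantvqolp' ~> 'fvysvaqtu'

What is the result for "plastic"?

quxfnyh

Rule — shift every letter 5 places forward in the alphabet (wrapping around), then swap each adjacent pair of characters (1↔2, 3↔4, ...).
Working it through for "plastic": intermediate "uqfxynh", final "quxfnyh".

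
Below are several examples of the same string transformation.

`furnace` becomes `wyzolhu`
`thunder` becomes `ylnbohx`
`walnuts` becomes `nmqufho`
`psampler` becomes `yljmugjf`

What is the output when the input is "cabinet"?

ynwuvch

The rule is to move the last 2 characters to the front (rotate right by 2), then shift every letter 6 places backward in the alphabet (wrapping around).
"cabinet" → "etcabin" → "ynwuvch".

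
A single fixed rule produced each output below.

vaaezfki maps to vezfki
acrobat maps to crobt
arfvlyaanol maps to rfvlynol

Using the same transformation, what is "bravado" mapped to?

Looking at the pairs, the operation is to remove every "a".
Applying that to "bravado" gives "brvdo".

brvdo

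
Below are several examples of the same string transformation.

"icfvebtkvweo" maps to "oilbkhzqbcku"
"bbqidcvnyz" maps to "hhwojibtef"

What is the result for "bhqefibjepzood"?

Looking at the pairs, the operation is to shift every letter 6 places forward in the alphabet (wrapping around).
Applying that to "bhqefibjepzood" gives "hnwklohpkvfuuj".

hnwklohpkvfuuj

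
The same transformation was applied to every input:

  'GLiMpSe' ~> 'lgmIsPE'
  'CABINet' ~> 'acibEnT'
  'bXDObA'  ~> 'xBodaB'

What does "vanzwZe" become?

AVZNzWE

The transformation: swap each adjacent pair of characters (1↔2, 3↔4, ...), then flip the case of every letter.
For "vanzwZe" the result is "AVZNzWE".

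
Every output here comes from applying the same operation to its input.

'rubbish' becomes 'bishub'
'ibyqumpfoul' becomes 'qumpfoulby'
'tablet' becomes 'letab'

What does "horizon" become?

Looking at the pairs, the operation is to delete the first character, then move the first 2 characters to the end (rotate left by 2).
For "horizon", step one produces "orizon"; step two turns that into "izonor".

izonor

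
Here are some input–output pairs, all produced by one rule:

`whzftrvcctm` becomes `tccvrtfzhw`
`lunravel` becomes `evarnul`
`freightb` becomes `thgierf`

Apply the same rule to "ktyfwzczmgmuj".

umgmzczwfytk

The transformation: reverse the string, then delete the first character.
On "ktyfwzczmgmuj" that produces "umgmzczwfytk".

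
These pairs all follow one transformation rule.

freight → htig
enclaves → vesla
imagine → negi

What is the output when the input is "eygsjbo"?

bosj

The transformation: delete the first 3 characters, then move the first 2 characters to the end (rotate left by 2).
For "eygsjbo", step one produces "sjbo"; step two turns that into "bosj".
(Check on "enclaves": → "laves" → "vesla" ✓)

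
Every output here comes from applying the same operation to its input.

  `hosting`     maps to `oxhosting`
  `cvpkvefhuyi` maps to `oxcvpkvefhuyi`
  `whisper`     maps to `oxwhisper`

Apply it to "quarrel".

oxquarrel

The pattern: prepend "ox".
Applying that to "quarrel" gives "oxquarrel".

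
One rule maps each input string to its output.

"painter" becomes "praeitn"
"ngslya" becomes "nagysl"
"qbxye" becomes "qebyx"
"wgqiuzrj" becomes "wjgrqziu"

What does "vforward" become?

vdfroarw

Rule — take characters alternately from the front and the back (1st, last, 2nd, 2nd-last, ...).
Applying that to "vforward" gives "vdfroarw".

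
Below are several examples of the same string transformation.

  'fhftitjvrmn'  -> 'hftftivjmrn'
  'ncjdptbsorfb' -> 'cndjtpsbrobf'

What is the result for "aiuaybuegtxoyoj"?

iaaubyeutgoxoyj

In each case the input is transformed by: swap each adjacent pair of characters (1↔2, 3↔4, ...).
Applying that to "aiuaybuegtxoyoj" gives "iaaubyeutgoxoyj".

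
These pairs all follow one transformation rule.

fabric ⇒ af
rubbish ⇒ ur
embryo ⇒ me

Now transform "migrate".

Each output is the input with this applied: swap each adjacent pair of characters (1↔2, 3↔4, ...), then keep only the first 2 characters.
For "migrate", step one produces "imrgtae"; step two turns that into "im".

im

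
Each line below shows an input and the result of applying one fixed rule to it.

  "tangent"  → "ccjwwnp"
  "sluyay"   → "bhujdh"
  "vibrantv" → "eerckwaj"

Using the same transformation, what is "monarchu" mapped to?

The transformation: shift every letter 9 places forward in the alphabet (wrapping around), then take characters alternately from the front and the back (1st, last, 2nd, 2nd-last, ...).
Applying that to "monarchu" gives "vdxqwlja".
(Check on "tangent": → "cjwpnwc" → "ccjwwnp" ✓)

vdxqwlja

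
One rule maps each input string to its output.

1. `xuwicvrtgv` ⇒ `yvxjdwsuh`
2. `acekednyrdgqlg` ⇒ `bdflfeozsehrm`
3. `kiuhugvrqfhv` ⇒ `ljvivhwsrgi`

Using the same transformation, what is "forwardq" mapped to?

The rule is to shift every letter 1 place forward in the alphabet (wrapping around), then delete the last character.
"forwardq" → "gpsxbser" → "gpsxbse".

gpsxbse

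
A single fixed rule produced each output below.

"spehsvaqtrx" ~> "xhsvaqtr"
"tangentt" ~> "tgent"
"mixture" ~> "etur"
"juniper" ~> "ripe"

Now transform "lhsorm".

Rule — delete the first 3 characters, then move the last character to the front.
For "lhsorm", step one produces "orm"; step two turns that into "mor".

mor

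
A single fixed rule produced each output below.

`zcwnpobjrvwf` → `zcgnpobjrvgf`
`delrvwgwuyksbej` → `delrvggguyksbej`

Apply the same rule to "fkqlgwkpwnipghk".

What's happening: replace every "w" with "g".
So "fkqlgwkpwnipghk" becomes "fkqlggkpgnipghk".

fkqlggkpgnipghk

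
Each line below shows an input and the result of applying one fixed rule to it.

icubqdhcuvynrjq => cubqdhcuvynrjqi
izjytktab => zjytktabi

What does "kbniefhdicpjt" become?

bniefhdicpjtk

What's happening: move the first character to the end.
Applying that to "kbniefhdicpjt" gives "bniefhdicpjtk".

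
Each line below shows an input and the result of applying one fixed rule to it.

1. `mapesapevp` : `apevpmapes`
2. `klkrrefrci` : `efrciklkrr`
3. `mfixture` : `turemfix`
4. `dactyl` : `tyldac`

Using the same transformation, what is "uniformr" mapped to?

The rule is to swap the front and back halves of the string.
"uniformr" → "ormrunif".

ormrunif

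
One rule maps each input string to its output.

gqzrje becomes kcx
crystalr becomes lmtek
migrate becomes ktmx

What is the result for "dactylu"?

mren

Each output is the input with this applied: shift every letter 7 places backward in the alphabet (wrapping around), then delete the first 3 characters.
On "dactylu": the first step gives "wtvmren", and the second then gives "mren".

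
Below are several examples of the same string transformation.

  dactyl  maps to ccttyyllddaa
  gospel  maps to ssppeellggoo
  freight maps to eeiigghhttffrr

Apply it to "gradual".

Each output is the input with this applied: move the first 2 characters to the end (rotate left by 2), then double every character.
Applying both steps to "gradual": "adualgr", then "aadduuaallggrr".

aadduuaallggrr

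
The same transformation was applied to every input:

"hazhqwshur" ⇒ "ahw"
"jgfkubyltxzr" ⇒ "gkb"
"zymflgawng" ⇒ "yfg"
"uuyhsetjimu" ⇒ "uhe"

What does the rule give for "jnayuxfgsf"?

Rule — keep every other character starting from the second (positions 2nd, 4th, 6th, ...), then keep only the first 3 characters.
Applying that to "jnayuxfgsf" gives "nyx".

nyx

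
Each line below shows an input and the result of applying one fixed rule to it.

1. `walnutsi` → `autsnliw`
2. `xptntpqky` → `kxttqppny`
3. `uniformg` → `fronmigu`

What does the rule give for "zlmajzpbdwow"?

azwwpomljdbz

Each output is the input with this applied: sort the characters into reverse alphabetical order, then swap the first and last characters.
So "zlmajzpbdwow" becomes "azwwpomljdbz".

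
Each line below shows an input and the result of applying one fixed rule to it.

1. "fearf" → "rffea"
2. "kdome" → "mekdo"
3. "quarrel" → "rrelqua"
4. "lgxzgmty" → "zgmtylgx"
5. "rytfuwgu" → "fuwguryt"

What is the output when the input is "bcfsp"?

Rule — move the first 3 characters to the end (rotate left by 3).
"bcfsp" → "spbcf".

spbcf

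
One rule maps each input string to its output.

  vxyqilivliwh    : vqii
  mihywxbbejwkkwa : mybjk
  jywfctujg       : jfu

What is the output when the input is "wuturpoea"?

Rule — keep one character in every 3, starting at position 1 (positions 1st, 4th, 7th, ...).
For "wuturpoea" the result is "wuo".

wuo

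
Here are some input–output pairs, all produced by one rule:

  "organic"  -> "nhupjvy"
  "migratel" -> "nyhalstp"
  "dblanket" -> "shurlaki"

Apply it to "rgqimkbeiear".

xptrilplhyyn

The transformation: shift every letter 7 places forward in the alphabet (wrapping around), then move the first 2 characters to the end (rotate left by 2).
"rgqimkbeiear" → "ynxptrilplhy" → "xptrilplhyyn".
(Check on "dblanket": → "kishurla" → "shurlaki" ✓)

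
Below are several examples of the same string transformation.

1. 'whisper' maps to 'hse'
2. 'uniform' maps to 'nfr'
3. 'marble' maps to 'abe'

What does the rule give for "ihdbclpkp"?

hblk

Rule — keep every other character starting from the second (positions 2nd, 4th, 6th, ...).
On "ihdbclpkp" that produces "hblk".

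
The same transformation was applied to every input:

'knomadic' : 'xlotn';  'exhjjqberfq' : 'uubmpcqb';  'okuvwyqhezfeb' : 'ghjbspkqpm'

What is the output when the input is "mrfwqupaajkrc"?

Rule — shift every letter 11 places forward in the alphabet (wrapping around), then delete the first 3 characters.
Starting from "mrfwqupaajkrc": after the first operation, "xcqhbfalluvcn"; after the second, "hbfalluvcn".

hbfalluvcn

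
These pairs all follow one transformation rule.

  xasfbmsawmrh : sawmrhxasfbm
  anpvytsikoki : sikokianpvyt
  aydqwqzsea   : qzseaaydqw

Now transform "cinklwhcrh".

The rule is to swap the front and back halves of the string.
Doing the same to "cinklwhcrh": "whcrhcinkl".

whcrhcinkl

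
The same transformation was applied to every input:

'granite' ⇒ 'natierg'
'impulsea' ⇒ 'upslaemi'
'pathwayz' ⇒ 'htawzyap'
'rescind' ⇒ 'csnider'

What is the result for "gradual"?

daaulrg

The pattern: swap each adjacent pair of characters (1↔2, 3↔4, ...), then move the first 2 characters to the end (rotate left by 2).
Working it through for "gradual": intermediate "rgdaaul", final "daaulrg".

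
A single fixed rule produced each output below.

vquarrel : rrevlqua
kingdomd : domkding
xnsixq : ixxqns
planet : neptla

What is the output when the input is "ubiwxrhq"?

Each output is the input with this applied: swap the first and last characters, then swap the front and back halves of the string.
For "ubiwxrhq" the result is "xrhuqbiw".

xrhuqbiw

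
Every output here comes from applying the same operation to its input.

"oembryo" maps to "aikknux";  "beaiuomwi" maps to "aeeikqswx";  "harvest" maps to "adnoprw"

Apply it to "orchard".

Rule — shift every letter 4 places backward in the alphabet (wrapping around), then sort the characters into alphabetical order.
Working it through for "orchard": intermediate "knydwnz", final "dknnwyz".

dknnwyz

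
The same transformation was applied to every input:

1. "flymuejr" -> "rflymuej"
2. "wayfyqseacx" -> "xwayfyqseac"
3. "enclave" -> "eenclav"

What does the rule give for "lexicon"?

Each output is the input with this applied: move the last character to the front.
Doing the same to "lexicon": "nlexico".

nlexico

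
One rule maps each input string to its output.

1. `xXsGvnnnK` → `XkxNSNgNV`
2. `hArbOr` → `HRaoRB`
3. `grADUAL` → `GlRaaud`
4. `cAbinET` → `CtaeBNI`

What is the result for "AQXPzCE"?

aeqcxZp

Looking at the pairs, the operation is to flip the case of every letter, then take characters alternately from the front and the back (1st, last, 2nd, 2nd-last, ...).
Working it through for "AQXPzCE": intermediate "aqxpZce", final "aeqcxZp".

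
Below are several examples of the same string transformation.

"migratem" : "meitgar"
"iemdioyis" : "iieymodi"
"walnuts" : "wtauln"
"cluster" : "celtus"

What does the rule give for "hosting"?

The pattern: delete the last character, then take characters alternately from the front and the back (1st, last, 2nd, 2nd-last, ...).
"hosting" → "hostin" → "hnoist".

hnoist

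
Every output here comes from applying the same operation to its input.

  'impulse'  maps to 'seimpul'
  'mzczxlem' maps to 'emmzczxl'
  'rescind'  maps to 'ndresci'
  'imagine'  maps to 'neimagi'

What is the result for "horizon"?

In each case the input is transformed by: move the last 2 characters to the front (rotate right by 2).
Doing the same to "horizon": "onhoriz".

onhoriz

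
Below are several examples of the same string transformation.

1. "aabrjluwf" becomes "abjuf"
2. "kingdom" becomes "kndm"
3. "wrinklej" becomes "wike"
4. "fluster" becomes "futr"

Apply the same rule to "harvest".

The rule is to keep every other character starting from the first (positions 1st, 3rd, 5th, ...).
For "harvest" the result is "hret".

hret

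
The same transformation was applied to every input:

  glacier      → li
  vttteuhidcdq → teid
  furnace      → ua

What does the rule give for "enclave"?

The pattern: keep one character in every 3, starting at position 2 (positions 2nd, 5th, 8th, ...).
"enclave" → "na".

na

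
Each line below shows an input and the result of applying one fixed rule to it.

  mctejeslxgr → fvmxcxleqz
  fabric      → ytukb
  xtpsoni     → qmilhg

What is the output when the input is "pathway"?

The pattern: shift every letter 7 places backward in the alphabet (wrapping around), then delete the last character.
Working it through for "pathway": intermediate "itmaptr", final "itmapt".

itmapt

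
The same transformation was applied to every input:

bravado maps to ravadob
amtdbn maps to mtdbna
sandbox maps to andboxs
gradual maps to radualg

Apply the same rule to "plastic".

What's happening: move the first character to the end.
On "plastic" that produces "lasticp".

lasticp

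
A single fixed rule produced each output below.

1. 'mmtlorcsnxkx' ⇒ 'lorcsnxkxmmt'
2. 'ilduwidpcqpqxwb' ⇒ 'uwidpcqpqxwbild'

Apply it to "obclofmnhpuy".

lofmnhpuyobc

What's happening: move the first 3 characters to the end (rotate left by 3).
On "obclofmnhpuy" that produces "lofmnhpuyobc".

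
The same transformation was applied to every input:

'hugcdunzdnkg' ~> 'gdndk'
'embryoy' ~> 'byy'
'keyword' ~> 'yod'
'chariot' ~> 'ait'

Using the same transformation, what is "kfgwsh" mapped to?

What's happening: delete the first character, then keep every other character starting from the second (positions 2nd, 4th, 6th, ...).
For "kfgwsh", step one produces "fgwsh"; step two turns that into "gs".

gs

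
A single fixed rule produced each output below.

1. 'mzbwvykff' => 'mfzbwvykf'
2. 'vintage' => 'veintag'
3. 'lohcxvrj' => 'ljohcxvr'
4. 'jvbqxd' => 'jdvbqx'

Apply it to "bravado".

Rule — swap the first and last characters, then move the last character to the front.
"bravado" → "oravadb" → "boravad".

boravad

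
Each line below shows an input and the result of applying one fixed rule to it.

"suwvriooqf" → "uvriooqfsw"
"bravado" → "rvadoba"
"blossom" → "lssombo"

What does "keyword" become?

ewordky

Each output is the input with this applied: move the first 2 characters to the end (rotate left by 2), then swap the first and last characters.
Working it through for "keyword": intermediate "ywordke", final "ewordky".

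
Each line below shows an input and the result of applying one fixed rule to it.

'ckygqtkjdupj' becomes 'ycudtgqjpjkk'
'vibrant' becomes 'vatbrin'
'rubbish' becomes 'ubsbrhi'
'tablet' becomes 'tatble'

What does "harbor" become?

The rule is to sort the characters into reverse alphabetical order, then take characters alternately from the front and the back (1st, last, 2nd, 2nd-last, ...).
Working it through for "harbor": intermediate "rrohba", final "rarboh".

rarboh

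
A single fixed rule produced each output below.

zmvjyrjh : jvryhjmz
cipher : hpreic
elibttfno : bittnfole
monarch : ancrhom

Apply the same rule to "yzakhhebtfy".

In each case the input is transformed by: swap each adjacent pair of characters (1↔2, 3↔4, ...), then move the first 2 characters to the end (rotate left by 2).
Applying both steps to "yzakhhebtfy": "zykahhbefty", then "kahhbeftyzy".

kahhbeftyzy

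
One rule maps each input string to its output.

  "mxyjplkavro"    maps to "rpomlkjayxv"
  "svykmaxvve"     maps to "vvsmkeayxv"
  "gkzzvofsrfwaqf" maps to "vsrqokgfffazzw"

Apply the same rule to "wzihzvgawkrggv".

The pattern: sort the characters into reverse alphabetical order, then move the first 3 characters to the end (rotate left by 3).
Applying both steps to "wzihzvgawkrggv": "zzwwvvrkihggga", then "wvvrkihgggazzw".

wvvrkihgggazzw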